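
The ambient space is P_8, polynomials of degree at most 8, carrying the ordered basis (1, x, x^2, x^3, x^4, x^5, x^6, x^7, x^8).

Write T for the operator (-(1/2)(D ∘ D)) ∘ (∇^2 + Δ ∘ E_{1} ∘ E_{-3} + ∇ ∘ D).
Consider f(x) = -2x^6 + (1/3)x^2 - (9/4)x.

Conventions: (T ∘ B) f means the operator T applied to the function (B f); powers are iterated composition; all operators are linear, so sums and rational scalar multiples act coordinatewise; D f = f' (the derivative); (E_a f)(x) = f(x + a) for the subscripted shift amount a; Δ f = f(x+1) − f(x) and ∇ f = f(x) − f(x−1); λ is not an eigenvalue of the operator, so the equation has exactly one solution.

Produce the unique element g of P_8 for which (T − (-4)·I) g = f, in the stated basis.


write g with unknown coordinates in the stated basis and equate coefficients in (T − (-4)·I) g = f
solving from the highest basis element down gives g = -(1/2)x^6 - (15/2)x^3 - (67/6)x^2 + (231/16)x - 45/4
check: T g = 30x^3 + 45x^2 - 60x + 45
so T g − (-4)·g = -2x^6 + (1/3)x^2 - (9/4)x = f ✓

the result is g(x) = -(1/2)x^6 - (15/2)x^3 - (67/6)x^2 + (231/16)x - 45/4


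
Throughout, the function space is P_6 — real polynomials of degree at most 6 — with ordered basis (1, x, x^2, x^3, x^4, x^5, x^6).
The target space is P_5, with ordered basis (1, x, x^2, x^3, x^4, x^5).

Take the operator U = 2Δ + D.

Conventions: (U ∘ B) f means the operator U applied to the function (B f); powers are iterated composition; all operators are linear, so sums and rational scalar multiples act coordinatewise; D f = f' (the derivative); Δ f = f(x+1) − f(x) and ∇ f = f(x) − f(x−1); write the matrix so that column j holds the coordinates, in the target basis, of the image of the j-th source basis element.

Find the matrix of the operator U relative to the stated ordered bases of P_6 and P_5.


the matrix is [[0, 3, 2, 2, 2, 2, 2]; [0, 0, 6, 6, 8, 10, 12]; [0, 0, 0, 9, 12, 20, 30]; [0, 0, 0, 0, 12, 20, 40]; [0, 0, 0, 0, 0, 15, 30]; [0, 0, 0, 0, 0, 0, 18]] (rows listed top to bottom)

image of 1: 0
image of x: 3
image of x^2: 6x + 2
image of x^3: 9x^2 + 6x + 2
image of x^4: 12x^3 + 12x^2 + 8x + 2
image of x^5: 15x^4 + 20x^3 + 20x^2 + 10x + 2
image of x^6: 18x^5 + 30x^4 + 40x^3 + 30x^2 + 12x + 2
each image's coordinates form column j of the matrix


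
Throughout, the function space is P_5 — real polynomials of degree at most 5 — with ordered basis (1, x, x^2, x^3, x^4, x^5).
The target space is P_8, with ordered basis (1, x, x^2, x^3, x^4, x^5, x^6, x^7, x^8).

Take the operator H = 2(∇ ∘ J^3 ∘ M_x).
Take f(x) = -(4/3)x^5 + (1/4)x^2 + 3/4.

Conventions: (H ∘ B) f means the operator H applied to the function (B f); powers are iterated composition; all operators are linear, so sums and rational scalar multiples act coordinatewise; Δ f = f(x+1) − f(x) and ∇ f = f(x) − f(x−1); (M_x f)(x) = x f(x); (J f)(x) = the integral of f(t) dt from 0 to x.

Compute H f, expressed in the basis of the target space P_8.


M_x f = -(4/3)x^6 + (1/4)x^3 + (3/4)x
J M_x f = -(4/21)x^7 + (1/16)x^4 + (3/8)x^2
J J M_x f = -(1/42)x^8 + (1/80)x^5 + (1/8)x^3
J J J M_x f = -(1/378)x^9 + (1/480)x^6 + (1/32)x^4
∇ J^3 M_x f = -(1/42)x^8 + (2/21)x^7 - (2/9)x^6 + (83/240)x^5 - (35/96)x^4 + (7/18)x^3 - (211/672)x^2 + (271/1680)x - 34/945
(2(∇ ∘ J^3 ∘ M_x)) f = -(1/21)x^8 + (4/21)x^7 - (4/9)x^6 + (83/120)x^5 - (35/48)x^4 + (7/9)x^3 - (211/336)x^2 + (271/840)x - 68/945

g(x) = -(1/21)x^8 + (4/21)x^7 - (4/9)x^6 + (83/120)x^5 - (35/48)x^4 + (7/9)x^3 - (211/336)x^2 + (271/840)x - 68/945


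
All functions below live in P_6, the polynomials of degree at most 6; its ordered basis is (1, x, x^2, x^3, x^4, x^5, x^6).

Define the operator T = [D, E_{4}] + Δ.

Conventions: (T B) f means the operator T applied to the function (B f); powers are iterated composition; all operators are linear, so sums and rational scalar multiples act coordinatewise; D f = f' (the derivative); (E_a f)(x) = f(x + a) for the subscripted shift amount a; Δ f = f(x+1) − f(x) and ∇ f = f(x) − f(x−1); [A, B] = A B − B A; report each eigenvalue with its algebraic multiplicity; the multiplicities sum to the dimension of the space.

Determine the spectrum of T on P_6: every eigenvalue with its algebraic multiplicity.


image of 1: 0
image of x: 1
image of x^2: 2x + 1
image of x^3: 3x^2 + 3x + 1
image of x^4: 4x^3 + 6x^2 + 4x + 1
image of x^5: 5x^4 + 10x^3 + 10x^2 + 5x + 1
image of x^6: 6x^5 + 15x^4 + 20x^3 + 15x^2 + 6x + 1
the matrix is upper triangular; its diagonal is (0, 0, 0, 0, 0, 0, 0)
for a triangular matrix the eigenvalues are the diagonal entries, with algebraic multiplicity their repetition count

λ = 0 (multiplicity 7)


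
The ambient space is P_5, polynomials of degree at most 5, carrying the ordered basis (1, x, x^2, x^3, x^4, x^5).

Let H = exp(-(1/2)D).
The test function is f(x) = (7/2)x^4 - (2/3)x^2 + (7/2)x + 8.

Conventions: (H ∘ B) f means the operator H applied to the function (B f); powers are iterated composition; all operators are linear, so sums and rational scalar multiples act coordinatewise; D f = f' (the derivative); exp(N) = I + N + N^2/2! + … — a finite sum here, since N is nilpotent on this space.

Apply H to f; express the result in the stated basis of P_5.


the image equals g(x) = (7/2)x^4 - 7x^3 + (55/12)x^2 + (29/12)x + 605/96

order-1 term: -7x^3 + (2/3)x - 7/4
order-2 term: (21/4)x^2 - 1/6
order-3 term: -(7/4)x
order-4 term: 7/32
the series for exp(-(1/2)D) f terminates at order 4
exp(-(1/2)D) f = (7/2)x^4 - 7x^3 + (55/12)x^2 + (29/12)x + 605/96


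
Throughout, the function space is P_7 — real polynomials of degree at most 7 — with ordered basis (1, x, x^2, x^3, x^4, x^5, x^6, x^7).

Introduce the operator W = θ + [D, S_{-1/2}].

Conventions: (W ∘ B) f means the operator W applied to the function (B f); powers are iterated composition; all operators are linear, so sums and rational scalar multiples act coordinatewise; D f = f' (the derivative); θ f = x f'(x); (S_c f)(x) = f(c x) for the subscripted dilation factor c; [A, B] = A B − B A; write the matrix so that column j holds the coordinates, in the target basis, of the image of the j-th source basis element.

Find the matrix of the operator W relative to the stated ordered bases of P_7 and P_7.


image of 1: 0
image of x: x - 3/2
image of x^2: 2x^2 + (3/2)x
image of x^3: 3x^3 - (9/8)x^2
image of x^4: 4x^4 + (3/4)x^3
image of x^5: 5x^5 - (15/32)x^4
image of x^6: 6x^6 + (9/32)x^5
image of x^7: 7x^7 - (21/128)x^6
each image's coordinates form column j of the matrix

the matrix is [[0, -3/2, 0, 0, 0, 0, 0, 0]; [0, 1, 3/2, 0, 0, 0, 0, 0]; [0, 0, 2, -9/8, 0, 0, 0, 0]; [0, 0, 0, 3, 3/4, 0, 0, 0]; [0, 0, 0, 0, 4, -15/32, 0, 0]; [0, 0, 0, 0, 0, 5, 9/32, 0]; [0, 0, 0, 0, 0, 0, 6, -21/128]; [0, 0, 0, 0, 0, 0, 0, 7]] (rows listed top to bottom)


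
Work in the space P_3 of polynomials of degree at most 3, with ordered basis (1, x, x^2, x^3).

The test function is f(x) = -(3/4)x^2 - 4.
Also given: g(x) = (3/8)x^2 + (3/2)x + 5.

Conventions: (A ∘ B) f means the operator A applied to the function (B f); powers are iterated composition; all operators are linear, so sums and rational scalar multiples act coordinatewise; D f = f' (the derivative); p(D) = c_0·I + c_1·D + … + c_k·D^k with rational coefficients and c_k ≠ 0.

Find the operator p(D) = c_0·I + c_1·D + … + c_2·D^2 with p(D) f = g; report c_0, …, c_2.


D^0 f = -(3/4)x^2 - 4
D^1 f = -(3/2)x
D^2 f = -3/2
matching coefficients of g against c_0 f + c_1 Df + … from the top degree down determines the c_i
solution: c_0 = -1/2, c_1 = -1, c_2 = -2

c_0 = -1/2, c_1 = -1, c_2 = -2


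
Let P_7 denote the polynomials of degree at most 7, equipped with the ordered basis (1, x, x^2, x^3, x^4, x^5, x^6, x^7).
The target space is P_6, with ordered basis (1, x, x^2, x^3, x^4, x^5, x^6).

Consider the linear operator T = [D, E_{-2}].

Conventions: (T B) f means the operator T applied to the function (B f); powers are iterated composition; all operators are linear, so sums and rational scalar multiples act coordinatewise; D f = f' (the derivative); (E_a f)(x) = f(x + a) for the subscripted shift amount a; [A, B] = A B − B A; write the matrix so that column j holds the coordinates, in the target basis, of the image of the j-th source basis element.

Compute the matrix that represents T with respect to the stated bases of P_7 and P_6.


the matrix is [[0, 0, 0, 0, 0, 0, 0, 0]; [0, 0, 0, 0, 0, 0, 0, 0]; [0, 0, 0, 0, 0, 0, 0, 0]; [0, 0, 0, 0, 0, 0, 0, 0]; [0, 0, 0, 0, 0, 0, 0, 0]; [0, 0, 0, 0, 0, 0, 0, 0]; [0, 0, 0, 0, 0, 0, 0, 0]] (rows listed top to bottom)

image of 1: 0
image of x: 0
image of x^2: 0
image of x^3: 0
image of x^4: 0
image of x^5: 0
image of x^6: 0
image of x^7: 0
each image's coordinates form column j of the matrix


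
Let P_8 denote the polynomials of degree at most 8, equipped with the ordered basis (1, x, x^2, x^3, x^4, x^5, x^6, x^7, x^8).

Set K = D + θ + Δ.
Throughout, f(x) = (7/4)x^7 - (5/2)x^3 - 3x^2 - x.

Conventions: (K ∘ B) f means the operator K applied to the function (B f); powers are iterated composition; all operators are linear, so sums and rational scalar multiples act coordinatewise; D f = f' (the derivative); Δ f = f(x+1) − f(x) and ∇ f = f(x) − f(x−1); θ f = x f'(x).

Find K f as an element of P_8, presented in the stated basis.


g(x) = (49/4)x^7 + (49/2)x^6 + (147/4)x^5 + (245/4)x^4 + (215/4)x^3 + (63/4)x^2 - (33/4)x - 23/4

D f = (49/4)x^6 - (15/2)x^2 - 6x - 1
θ f = (49/4)x^7 - (15/2)x^3 - 6x^2 - x
Δ f = (49/4)x^6 + (147/4)x^5 + (245/4)x^4 + (245/4)x^3 + (117/4)x^2 - (5/4)x - 19/4
(D + θ + Δ) f = (49/4)x^7 + (49/2)x^6 + (147/4)x^5 + (245/4)x^4 + (215/4)x^3 + (63/4)x^2 - (33/4)x - 23/4


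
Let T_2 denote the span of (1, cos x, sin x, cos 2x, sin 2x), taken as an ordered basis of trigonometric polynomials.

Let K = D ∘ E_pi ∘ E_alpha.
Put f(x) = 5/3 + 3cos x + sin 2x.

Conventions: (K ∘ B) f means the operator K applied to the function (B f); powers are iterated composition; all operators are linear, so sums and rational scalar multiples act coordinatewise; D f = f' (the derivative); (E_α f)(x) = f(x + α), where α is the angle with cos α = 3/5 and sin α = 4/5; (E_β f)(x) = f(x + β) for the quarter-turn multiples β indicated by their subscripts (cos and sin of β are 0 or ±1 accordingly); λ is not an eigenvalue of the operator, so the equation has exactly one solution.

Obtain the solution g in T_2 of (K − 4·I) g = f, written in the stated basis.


the image equals g(x) = -5/12 - (48/53)cos x - (9/53)sin x + (7/442)cos 2x - (37/221)sin 2x

write g with unknown coordinates in the stated basis and equate coefficients in (K − 4·I) g = f
solving from the highest basis element down gives g = -5/12 - (48/53)cos x - (9/53)sin x + (7/442)cos 2x - (37/221)sin 2x
check: K g = -(33/53)cos x - (36/53)sin x + (14/221)cos 2x + (73/221)sin 2x
so K g − 4·g = 5/3 + 3cos x + sin 2x = f ✓


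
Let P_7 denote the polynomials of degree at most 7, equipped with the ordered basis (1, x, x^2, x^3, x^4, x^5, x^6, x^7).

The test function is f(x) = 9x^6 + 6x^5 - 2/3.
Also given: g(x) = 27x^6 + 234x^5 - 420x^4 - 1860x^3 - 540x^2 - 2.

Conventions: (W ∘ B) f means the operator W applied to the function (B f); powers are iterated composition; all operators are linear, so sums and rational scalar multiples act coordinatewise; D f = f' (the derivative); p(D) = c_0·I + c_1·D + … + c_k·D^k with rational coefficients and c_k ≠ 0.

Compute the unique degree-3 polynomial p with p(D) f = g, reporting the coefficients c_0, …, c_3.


c_0 = 3, c_1 = 4, c_2 = -2, c_3 = -3/2

D^0 f = 9x^6 + 6x^5 - 2/3
D^1 f = 54x^5 + 30x^4
D^2 f = 270x^4 + 120x^3
D^3 f = 1080x^3 + 360x^2
matching coefficients of g against c_0 f + c_1 Df + … from the top degree down determines the c_i
solution: c_0 = 3, c_1 = 4, c_2 = -2, c_3 = -3/2


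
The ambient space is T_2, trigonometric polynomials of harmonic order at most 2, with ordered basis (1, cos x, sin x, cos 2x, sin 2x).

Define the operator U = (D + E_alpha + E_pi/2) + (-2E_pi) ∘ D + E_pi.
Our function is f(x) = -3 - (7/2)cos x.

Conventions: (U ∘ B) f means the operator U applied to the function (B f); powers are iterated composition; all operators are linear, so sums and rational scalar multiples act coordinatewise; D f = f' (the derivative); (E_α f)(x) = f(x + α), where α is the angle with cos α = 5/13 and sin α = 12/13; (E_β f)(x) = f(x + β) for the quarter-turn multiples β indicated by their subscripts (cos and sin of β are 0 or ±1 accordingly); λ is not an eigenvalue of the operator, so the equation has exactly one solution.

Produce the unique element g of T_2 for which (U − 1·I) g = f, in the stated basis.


write g with unknown coordinates in the stated basis and equate coefficients in (U − 1·I) g = f
solving from the highest basis element down gives g = -3/2 + (147/698)cos x - (224/349)sin x
check: U g = -9/2 - (1148/349)cos x - (224/349)sin x
so U g − 1·g = -3 - (7/2)cos x = f ✓

the image equals g(x) = -3/2 + (147/698)cos x - (224/349)sin x


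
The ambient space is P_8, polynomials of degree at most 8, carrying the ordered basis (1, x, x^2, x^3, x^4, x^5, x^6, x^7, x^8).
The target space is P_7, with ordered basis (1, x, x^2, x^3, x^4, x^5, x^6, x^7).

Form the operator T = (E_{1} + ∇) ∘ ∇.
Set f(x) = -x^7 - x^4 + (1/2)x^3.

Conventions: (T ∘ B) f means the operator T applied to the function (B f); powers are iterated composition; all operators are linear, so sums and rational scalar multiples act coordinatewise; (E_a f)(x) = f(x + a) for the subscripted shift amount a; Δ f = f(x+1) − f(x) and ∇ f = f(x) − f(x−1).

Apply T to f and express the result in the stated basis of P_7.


∇ f = -7x^6 + 21x^5 - 35x^4 + 31x^3 - (27/2)x^2 + (3/2)x + 1/2
E_{1} ∇ f = -7x^6 - 21x^5 - 35x^4 - 39x^3 - (51/2)x^2 - (19/2)x - 3/2
∇ ∇ f = -42x^5 + 210x^4 - 490x^3 + 618x^2 - 407x + 109
(E_{1} + ∇) ∇ f = -7x^6 - 63x^5 + 175x^4 - 529x^3 + (1185/2)x^2 - (833/2)x + 215/2

g(x) = -7x^6 - 63x^5 + 175x^4 - 529x^3 + (1185/2)x^2 - (833/2)x + 215/2


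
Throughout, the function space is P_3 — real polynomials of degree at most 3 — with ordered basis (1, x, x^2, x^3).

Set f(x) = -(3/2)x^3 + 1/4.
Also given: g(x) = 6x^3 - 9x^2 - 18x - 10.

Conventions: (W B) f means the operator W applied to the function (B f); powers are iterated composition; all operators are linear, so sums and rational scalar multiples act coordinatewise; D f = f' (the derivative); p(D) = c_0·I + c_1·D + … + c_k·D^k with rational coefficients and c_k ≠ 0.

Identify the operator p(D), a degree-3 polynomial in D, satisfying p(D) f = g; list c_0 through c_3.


D^0 f = -(3/2)x^3 + 1/4
D^1 f = -(9/2)x^2
D^2 f = -9x
D^3 f = -9
matching coefficients of g against c_0 f + c_1 Df + … from the top degree down determines the c_i
solution: c_0 = -4, c_1 = 2, c_2 = 2, c_3 = 1

c_0 = -4, c_1 = 2, c_2 = 2, c_3 = 1


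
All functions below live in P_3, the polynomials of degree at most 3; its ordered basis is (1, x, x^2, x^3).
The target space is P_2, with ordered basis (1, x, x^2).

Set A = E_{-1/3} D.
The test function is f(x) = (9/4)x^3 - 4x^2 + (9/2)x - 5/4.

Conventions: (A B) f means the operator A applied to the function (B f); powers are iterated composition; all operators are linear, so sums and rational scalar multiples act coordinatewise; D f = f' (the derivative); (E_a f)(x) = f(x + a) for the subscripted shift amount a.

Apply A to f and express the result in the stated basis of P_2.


the image equals g(x) = (27/4)x^2 - (25/2)x + 95/12

D f = (27/4)x^2 - 8x + 9/2
E_{-1/3} D f = (27/4)x^2 - (25/2)x + 95/12


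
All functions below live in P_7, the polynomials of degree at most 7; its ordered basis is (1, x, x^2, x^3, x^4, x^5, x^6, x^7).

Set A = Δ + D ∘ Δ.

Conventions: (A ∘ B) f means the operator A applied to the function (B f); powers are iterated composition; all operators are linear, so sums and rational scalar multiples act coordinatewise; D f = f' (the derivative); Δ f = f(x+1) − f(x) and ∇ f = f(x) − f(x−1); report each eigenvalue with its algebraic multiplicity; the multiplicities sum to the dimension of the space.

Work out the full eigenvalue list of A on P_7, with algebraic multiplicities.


image of 1: 0
image of x: 1
image of x^2: 2x + 3
image of x^3: 3x^2 + 9x + 4
image of x^4: 4x^3 + 18x^2 + 16x + 5
image of x^5: 5x^4 + 30x^3 + 40x^2 + 25x + 6
image of x^6: 6x^5 + 45x^4 + 80x^3 + 75x^2 + 36x + 7
image of x^7: 7x^6 + 63x^5 + 140x^4 + 175x^3 + 126x^2 + 49x + 8
the matrix is upper triangular; its diagonal is (0, 0, 0, 0, 0, 0, 0, 0)
for a triangular matrix the eigenvalues are the diagonal entries, with algebraic multiplicity their repetition count

λ = 0 (multiplicity 8)


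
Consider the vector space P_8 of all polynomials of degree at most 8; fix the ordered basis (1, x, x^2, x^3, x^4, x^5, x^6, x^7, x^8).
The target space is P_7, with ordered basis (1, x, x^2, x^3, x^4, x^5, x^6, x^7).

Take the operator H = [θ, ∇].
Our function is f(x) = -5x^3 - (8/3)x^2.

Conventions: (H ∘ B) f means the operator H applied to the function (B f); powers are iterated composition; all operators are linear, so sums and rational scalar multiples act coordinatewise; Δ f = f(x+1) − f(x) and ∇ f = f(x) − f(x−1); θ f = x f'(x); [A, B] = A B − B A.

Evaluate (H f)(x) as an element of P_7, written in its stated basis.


∇ f = -15x^2 + (29/3)x - 7/3
θ ∇ f = -30x^2 + (29/3)x
θ f = -15x^3 - (16/3)x^2
∇ θ f = -45x^2 + (103/3)x - 29/3
[θ, ∇] f = 15x^2 - (74/3)x + 29/3

the image equals g(x) = 15x^2 - (74/3)x + 29/3


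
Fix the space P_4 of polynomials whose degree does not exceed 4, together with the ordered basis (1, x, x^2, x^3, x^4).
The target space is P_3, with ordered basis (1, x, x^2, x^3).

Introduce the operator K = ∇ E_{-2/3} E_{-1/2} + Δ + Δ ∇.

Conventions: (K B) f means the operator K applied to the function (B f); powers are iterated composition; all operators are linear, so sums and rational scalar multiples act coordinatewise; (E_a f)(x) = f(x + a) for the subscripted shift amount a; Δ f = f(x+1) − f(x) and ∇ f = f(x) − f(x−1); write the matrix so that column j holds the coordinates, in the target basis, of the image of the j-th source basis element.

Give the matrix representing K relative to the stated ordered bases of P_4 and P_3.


the matrix is [[0, 2, -1/3, 115/12, -464/27]; [0, 0, 4, -1, 115/3]; [0, 0, 0, 6, -2]; [0, 0, 0, 0, 8]] (rows listed top to bottom)

image of 1: 0
image of x: 2
image of x^2: 4x - 1/3
image of x^3: 6x^2 - x + 115/12
image of x^4: 8x^3 - 2x^2 + (115/3)x - 464/27
each image's coordinates form column j of the matrix


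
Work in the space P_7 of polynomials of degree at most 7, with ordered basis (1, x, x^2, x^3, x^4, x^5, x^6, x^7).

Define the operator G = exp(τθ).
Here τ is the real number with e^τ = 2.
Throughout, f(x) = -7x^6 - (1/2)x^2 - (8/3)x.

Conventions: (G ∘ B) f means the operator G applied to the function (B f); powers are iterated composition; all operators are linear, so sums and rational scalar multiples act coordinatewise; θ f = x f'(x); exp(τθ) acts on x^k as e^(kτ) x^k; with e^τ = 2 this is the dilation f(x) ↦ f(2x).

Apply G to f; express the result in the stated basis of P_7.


exp(τθ) x^k = e^(kτ) x^k; with e^τ = 2 this sends x^k to 2^k x^k
x ↦ 2 x
x^2 ↦ 4 x^2
x^6 ↦ 64 x^6
applying this coordinatewise to f: exp(τθ) f = -448x^6 - 2x^2 - (16/3)x

the image equals g(x) = -448x^6 - 2x^2 - (16/3)x


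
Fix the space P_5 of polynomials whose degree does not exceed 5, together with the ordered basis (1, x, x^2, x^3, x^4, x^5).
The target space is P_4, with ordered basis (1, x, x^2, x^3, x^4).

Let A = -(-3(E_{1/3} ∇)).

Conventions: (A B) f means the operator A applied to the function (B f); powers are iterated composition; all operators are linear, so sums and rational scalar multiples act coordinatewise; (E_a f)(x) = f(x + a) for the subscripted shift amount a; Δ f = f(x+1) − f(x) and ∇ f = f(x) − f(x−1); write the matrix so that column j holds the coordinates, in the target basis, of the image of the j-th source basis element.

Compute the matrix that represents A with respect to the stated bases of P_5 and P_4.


the matrix is [[0, 3, -1, 1, -5/9, 11/27]; [0, 0, 6, -3, 4, -25/9]; [0, 0, 0, 9, -6, 10]; [0, 0, 0, 0, 12, -10]; [0, 0, 0, 0, 0, 15]] (rows listed top to bottom)

image of 1: 0
image of x: 3
image of x^2: 6x - 1
image of x^3: 9x^2 - 3x + 1
image of x^4: 12x^3 - 6x^2 + 4x - 5/9
image of x^5: 15x^4 - 10x^3 + 10x^2 - (25/9)x + 11/27
each image's coordinates form column j of the matrix


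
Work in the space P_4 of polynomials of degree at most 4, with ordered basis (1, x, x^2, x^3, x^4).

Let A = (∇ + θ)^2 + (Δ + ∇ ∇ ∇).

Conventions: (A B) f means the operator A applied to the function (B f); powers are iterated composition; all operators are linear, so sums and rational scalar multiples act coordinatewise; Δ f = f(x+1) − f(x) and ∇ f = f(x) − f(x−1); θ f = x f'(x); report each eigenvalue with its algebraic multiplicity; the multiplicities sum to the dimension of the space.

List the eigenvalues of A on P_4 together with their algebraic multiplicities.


λ = 0 (multiplicity 1), λ = 1 (multiplicity 1), λ = 4 (multiplicity 1), λ = 9 (multiplicity 1), λ = 16 (multiplicity 1)

image of 1: 0
image of x: x + 2
image of x^2: 4x^2 + 8x + 1
image of x^3: 9x^3 + 18x^2 - 3x + 4
image of x^4: 16x^4 + 32x^3 - 18x^2 + 24x - 25
the matrix is upper triangular; its diagonal is (0, 1, 4, 9, 16)
for a triangular matrix the eigenvalues are the diagonal entries, with algebraic multiplicity their repetition count


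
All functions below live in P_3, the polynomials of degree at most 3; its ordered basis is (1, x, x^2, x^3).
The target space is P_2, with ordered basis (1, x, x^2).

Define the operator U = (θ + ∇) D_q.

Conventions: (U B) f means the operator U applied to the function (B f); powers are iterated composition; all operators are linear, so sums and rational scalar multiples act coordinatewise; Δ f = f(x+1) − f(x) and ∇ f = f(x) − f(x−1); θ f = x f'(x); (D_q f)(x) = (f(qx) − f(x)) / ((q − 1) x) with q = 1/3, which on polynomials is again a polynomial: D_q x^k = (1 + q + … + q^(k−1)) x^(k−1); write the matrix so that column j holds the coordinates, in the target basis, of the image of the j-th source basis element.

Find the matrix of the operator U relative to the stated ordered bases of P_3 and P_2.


the matrix is [[0, 0, 4/3, -13/9]; [0, 0, 4/3, 26/9]; [0, 0, 0, 26/9]] (rows listed top to bottom)

image of 1: 0
image of x: 0
image of x^2: (4/3)x + 4/3
image of x^3: (26/9)x^2 + (26/9)x - 13/9
each image's coordinates form column j of the matrix


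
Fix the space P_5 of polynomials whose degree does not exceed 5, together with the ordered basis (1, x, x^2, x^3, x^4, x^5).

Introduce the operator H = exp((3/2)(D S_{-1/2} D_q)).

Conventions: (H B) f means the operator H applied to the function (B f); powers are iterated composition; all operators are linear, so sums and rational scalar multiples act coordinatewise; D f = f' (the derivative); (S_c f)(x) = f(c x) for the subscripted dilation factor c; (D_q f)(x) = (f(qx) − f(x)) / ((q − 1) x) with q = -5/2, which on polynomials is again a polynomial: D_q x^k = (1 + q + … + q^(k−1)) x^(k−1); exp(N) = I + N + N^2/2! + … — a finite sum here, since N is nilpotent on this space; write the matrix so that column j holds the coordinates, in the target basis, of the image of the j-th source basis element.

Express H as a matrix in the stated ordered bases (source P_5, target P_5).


the matrix is [[1, 0, 9/8, 0, 7047/2048, 0]; [0, 1, 0, 57/16, 0, 77121/4096]; [0, 0, 1, 0, 783/128, 0]; [0, 0, 0, 1, 0, 1353/128]; [0, 0, 0, 0, 1, 0]; [0, 0, 0, 0, 0, 1]] (rows listed top to bottom)

image of 1: 1
image of x: x
image of x^2: x^2 + 9/8
image of x^3: x^3 + (57/16)x
image of x^4: x^4 + (783/128)x^2 + 7047/2048
image of x^5: x^5 + (1353/128)x^3 + (77121/4096)x
each image's coordinates form column j of the matrix


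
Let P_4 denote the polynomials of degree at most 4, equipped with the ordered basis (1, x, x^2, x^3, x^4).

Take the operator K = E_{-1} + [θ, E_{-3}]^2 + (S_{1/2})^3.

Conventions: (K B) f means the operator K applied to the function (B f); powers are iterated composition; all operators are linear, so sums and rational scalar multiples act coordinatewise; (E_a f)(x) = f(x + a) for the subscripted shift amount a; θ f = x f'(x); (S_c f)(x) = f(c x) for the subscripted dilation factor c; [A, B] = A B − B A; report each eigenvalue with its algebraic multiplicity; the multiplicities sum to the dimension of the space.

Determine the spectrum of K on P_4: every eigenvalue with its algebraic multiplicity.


λ = 4097/4096 (multiplicity 1), λ = 513/512 (multiplicity 1), λ = 65/64 (multiplicity 1), λ = 9/8 (multiplicity 1), λ = 2 (multiplicity 1)

image of 1: 2
image of x: (9/8)x - 1
image of x^2: (65/64)x^2 - 2x + 19
image of x^3: (513/512)x^3 - 3x^2 + 57x - 325
image of x^4: (4097/4096)x^4 - 4x^3 + 114x^2 - 1300x + 3889
the matrix is upper triangular; its diagonal is (2, 9/8, 65/64, 513/512, 4097/4096)
for a triangular matrix the eigenvalues are the diagonal entries, with algebraic multiplicity their repetition count


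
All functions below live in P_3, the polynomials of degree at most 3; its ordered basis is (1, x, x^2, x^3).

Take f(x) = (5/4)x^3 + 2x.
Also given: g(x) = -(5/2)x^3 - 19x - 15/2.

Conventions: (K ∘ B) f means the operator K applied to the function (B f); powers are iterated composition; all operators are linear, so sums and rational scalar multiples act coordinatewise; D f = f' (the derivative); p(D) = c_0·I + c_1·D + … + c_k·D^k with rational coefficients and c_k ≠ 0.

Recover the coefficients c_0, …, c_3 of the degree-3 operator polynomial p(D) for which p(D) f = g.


D^0 f = (5/4)x^3 + 2x
D^1 f = (15/4)x^2 + 2
D^2 f = (15/2)x
D^3 f = 15/2
matching coefficients of g against c_0 f + c_1 Df + … from the top degree down determines the c_i
solution: c_0 = -2, c_1 = 0, c_2 = -2, c_3 = -1

c_0 = -2, c_1 = 0, c_2 = -2, c_3 = -1


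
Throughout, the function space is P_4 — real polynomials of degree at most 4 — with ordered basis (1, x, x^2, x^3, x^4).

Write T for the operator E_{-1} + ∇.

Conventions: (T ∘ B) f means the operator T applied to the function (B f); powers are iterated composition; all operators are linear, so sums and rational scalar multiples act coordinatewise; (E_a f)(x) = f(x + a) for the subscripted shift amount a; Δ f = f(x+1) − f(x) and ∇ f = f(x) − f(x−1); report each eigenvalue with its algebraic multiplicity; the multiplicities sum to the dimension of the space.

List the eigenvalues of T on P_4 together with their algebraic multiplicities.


image of 1: 1
image of x: x
image of x^2: x^2
image of x^3: x^3
image of x^4: x^4
the matrix is upper triangular; its diagonal is (1, 1, 1, 1, 1)
for a triangular matrix the eigenvalues are the diagonal entries, with algebraic multiplicity their repetition count

λ = 1 (multiplicity 5)


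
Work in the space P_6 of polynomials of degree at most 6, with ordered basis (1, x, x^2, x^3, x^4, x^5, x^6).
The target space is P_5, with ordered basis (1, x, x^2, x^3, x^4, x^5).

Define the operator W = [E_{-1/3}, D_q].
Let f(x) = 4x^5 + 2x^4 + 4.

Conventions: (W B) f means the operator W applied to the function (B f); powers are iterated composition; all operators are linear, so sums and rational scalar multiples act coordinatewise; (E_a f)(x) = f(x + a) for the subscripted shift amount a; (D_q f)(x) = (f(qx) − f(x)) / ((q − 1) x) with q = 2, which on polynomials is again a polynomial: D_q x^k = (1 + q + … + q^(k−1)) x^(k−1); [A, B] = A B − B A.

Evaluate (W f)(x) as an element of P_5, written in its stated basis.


g(x) = -(196/3)x^3 + (362/9)x^2 - (214/27)x + 38/81

D_q f = 124x^4 + 30x^3
E_{-1/3} D_q f = 124x^4 - (406/3)x^3 + (158/3)x^2 - (226/27)x + 34/81
E_{-1/3} f = 4x^5 - (14/3)x^4 + (16/9)x^3 - (4/27)x^2 - (4/81)x + 974/243
D_q E_{-1/3} f = 124x^4 - 70x^3 + (112/9)x^2 - (4/9)x - 4/81
[E_{-1/3}, D_q] f = -(196/3)x^3 + (362/9)x^2 - (214/27)x + 38/81


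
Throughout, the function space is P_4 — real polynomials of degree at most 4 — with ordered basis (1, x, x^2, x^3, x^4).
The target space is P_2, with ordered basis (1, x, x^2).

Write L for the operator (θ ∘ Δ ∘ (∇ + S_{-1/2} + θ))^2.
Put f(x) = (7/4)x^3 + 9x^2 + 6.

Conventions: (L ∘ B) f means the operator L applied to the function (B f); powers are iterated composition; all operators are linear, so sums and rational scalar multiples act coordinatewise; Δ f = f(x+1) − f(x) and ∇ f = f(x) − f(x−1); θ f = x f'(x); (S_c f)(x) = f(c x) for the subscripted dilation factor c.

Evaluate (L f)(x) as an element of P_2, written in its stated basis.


∇ f = (21/4)x^2 + (51/4)x - 29/4
S_{-1/2} f = -(7/32)x^3 + (9/4)x^2 + 6
θ f = (21/4)x^3 + 18x^2
(∇ + S_{-1/2} + θ) f = (161/32)x^3 + (51/2)x^2 + (51/4)x - 5/4
Δ (∇ + S_{-1/2} + θ) f = (483/32)x^2 + (2115/32)x + 1385/32
θ Δ (∇ + S_{-1/2} + θ) f = (483/16)x^2 + (2115/32)x
∇ (θ ∘ Δ ∘ (∇ + S_{-1/2} + θ)) f = (483/8)x + 1149/32
S_{-1/2} (θ ∘ Δ ∘ (∇ + S_{-1/2} + θ)) f = (483/64)x^2 - (2115/64)x
θ (θ ∘ Δ ∘ (∇ + S_{-1/2} + θ)) f = (483/8)x^2 + (2115/32)x
(∇ + S_{-1/2} + θ) (θ ∘ Δ ∘ (∇ + S_{-1/2} + θ)) f = (4347/64)x^2 + (5979/64)x + 1149/32
Δ (∇ + S_{-1/2} + θ) (θ ∘ Δ ∘ (∇ + S_{-1/2} + θ)) f = (4347/32)x + 5163/32
θ Δ (∇ + S_{-1/2} + θ) (θ ∘ Δ ∘ (∇ + S_{-1/2} + θ)) f = (4347/32)x

the result is g(x) = (4347/32)x


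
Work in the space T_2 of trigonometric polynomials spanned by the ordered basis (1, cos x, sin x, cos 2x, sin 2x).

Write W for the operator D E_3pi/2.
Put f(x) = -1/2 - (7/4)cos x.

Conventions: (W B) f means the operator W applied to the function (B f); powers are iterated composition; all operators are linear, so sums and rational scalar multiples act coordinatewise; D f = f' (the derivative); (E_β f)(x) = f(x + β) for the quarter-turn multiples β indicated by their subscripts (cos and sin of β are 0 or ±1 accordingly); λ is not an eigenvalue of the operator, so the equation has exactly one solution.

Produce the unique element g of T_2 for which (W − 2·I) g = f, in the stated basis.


write g with unknown coordinates in the stated basis and equate coefficients in (W − 2·I) g = f
solving from the highest basis element down gives g = 1/4 + (7/4)cos x
check: W g = (7/4)cos x
so W g − 2·g = -1/2 - (7/4)cos x = f ✓

the result is g(x) = 1/4 + (7/4)cos x


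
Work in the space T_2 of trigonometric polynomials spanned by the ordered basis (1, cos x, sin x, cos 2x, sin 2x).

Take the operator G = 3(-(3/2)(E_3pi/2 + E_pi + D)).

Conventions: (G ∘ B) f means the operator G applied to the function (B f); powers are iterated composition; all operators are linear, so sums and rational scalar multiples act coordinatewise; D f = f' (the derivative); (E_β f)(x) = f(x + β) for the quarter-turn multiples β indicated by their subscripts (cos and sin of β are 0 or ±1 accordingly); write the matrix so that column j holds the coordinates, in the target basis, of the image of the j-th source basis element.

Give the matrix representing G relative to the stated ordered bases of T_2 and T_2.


image of 1: -9
image of cos x: (9/2)cos x
image of sin x: (9/2)sin x
image of cos 2x: 9sin 2x
image of sin 2x: -9cos 2x
each image's coordinates form column j of the matrix

the matrix is [[-9, 0, 0, 0, 0]; [0, 9/2, 0, 0, 0]; [0, 0, 9/2, 0, 0]; [0, 0, 0, 0, -9]; [0, 0, 0, 9, 0]] (rows listed top to bottom)


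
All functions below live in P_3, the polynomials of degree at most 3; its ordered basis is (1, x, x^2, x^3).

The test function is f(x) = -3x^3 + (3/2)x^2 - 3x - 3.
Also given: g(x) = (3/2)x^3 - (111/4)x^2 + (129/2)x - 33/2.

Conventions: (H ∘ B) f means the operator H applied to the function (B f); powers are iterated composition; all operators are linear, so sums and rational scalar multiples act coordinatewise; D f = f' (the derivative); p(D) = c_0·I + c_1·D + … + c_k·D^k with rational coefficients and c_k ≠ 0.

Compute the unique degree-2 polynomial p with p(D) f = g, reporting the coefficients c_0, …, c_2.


D^0 f = -3x^3 + (3/2)x^2 - 3x - 3
D^1 f = -9x^2 + 3x - 3
D^2 f = -18x + 3
matching coefficients of g against c_0 f + c_1 Df + … from the top degree down determines the c_i
solution: c_0 = -1/2, c_1 = 3, c_2 = -3

c_0 = -1/2, c_1 = 3, c_2 = -3


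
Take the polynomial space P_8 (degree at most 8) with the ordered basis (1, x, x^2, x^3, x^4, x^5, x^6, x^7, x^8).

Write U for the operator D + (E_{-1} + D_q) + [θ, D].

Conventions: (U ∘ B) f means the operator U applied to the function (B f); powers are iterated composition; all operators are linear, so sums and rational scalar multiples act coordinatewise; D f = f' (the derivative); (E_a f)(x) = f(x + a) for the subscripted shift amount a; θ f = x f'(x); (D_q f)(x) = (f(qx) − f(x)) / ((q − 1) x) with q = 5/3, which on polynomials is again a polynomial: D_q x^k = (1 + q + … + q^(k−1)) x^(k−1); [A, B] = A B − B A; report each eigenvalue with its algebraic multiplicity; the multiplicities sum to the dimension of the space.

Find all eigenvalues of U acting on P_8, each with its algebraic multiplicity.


image of 1: 1
image of x: x
image of x^2: x^2 + (2/3)x + 1
image of x^3: x^3 + (22/9)x^2 + 3x - 1
image of x^4: x^4 + (164/27)x^3 + 6x^2 - 4x + 1
image of x^5: x^5 + (1036/81)x^4 + 10x^3 - 10x^2 + 5x - 1
image of x^6: x^6 + (5990/243)x^5 + 15x^4 - 20x^3 + 15x^2 - 6x + 1
image of x^7: x^7 + (32866/729)x^6 + 21x^5 - 35x^4 + 35x^3 - 21x^2 + 7x - 1
image of x^8: x^8 + (174536/2187)x^7 + 28x^6 - 56x^5 + 70x^4 - 56x^3 + 28x^2 - 8x + 1
the matrix is upper triangular; its diagonal is (1, 1, 1, 1, 1, 1, 1, 1, 1)
for a triangular matrix the eigenvalues are the diagonal entries, with algebraic multiplicity their repetition count

λ = 1 (multiplicity 9)


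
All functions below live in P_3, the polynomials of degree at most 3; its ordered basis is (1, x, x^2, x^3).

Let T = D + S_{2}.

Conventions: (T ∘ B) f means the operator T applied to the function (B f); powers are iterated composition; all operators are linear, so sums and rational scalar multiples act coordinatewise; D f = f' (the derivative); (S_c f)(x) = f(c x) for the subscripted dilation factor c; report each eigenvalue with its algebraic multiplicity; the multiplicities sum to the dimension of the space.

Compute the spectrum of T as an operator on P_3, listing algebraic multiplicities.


image of 1: 1
image of x: 2x + 1
image of x^2: 4x^2 + 2x
image of x^3: 8x^3 + 3x^2
the matrix is upper triangular; its diagonal is (1, 2, 4, 8)
for a triangular matrix the eigenvalues are the diagonal entries, with algebraic multiplicity their repetition count

λ = 1 (multiplicity 1), λ = 2 (multiplicity 1), λ = 4 (multiplicity 1), λ = 8 (multiplicity 1)


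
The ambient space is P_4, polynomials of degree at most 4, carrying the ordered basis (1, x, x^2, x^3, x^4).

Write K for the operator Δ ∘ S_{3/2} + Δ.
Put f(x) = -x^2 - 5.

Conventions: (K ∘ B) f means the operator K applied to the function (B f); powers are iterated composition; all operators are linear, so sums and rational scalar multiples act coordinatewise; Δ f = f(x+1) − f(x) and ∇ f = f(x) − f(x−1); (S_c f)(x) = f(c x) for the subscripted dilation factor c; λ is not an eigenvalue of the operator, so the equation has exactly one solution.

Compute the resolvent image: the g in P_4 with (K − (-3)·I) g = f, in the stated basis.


write g with unknown coordinates in the stated basis and equate coefficients in (K − (-3)·I) g = f
solving from the highest basis element down gives g = -(1/3)x^2 + (13/18)x - 103/54
check: K g = -(13/6)x + 13/18
so K g − (-3)·g = -x^2 - 5 = f ✓

the result is g(x) = -(1/3)x^2 + (13/18)x - 103/54


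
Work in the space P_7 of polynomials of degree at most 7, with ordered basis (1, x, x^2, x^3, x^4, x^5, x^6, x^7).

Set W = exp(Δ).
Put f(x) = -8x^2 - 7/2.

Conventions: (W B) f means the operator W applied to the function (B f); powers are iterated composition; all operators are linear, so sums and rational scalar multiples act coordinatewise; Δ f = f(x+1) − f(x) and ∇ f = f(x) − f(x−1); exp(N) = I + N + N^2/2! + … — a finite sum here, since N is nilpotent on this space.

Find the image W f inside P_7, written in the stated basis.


the image equals g(x) = -8x^2 - 16x - 39/2

order-1 term: -16x - 8
order-2 term: -8
the series for exp(Δ) f terminates at order 2
exp(Δ) f = -8x^2 - 16x - 39/2


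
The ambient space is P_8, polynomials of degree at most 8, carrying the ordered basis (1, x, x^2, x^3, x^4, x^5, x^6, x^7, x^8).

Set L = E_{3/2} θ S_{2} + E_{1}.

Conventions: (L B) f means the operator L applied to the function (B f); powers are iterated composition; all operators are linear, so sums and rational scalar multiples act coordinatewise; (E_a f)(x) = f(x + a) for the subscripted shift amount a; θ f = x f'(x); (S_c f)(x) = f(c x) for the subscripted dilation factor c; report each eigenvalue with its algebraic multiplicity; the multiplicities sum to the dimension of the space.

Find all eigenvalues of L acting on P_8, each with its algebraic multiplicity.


λ = 1 (multiplicity 1), λ = 3 (multiplicity 1), λ = 9 (multiplicity 1), λ = 25 (multiplicity 1), λ = 65 (multiplicity 1), λ = 161 (multiplicity 1), λ = 385 (multiplicity 1), λ = 897 (multiplicity 1), λ = 2049 (multiplicity 1)

image of 1: 1
image of x: 3x + 4
image of x^2: 9x^2 + 26x + 19
image of x^3: 25x^3 + 111x^2 + 165x + 82
image of x^4: 65x^4 + 388x^3 + 870x^2 + 868x + 325
image of x^5: 161x^5 + 1205x^4 + 3610x^3 + 5410x^2 + 4055x + 1216
image of x^6: 385x^6 + 3462x^5 + 12975x^4 + 25940x^3 + 29175x^2 + 17502x + 4375
image of x^7: 897x^7 + 9415x^6 + 42357x^5 + 105875x^4 + 158795x^3 + 142905x^2 + 71449x + 15310
image of x^8: 2049x^8 + 24584x^7 + 129052x^6 + 387128x^5 + 725830x^4 + 870968x^3 + 653212x^2 + 279944x + 52489
the matrix is upper triangular; its diagonal is (1, 3, 9, 25, 65, 161, 385, 897, 2049)
for a triangular matrix the eigenvalues are the diagonal entries, with algebraic multiplicity their repetition count


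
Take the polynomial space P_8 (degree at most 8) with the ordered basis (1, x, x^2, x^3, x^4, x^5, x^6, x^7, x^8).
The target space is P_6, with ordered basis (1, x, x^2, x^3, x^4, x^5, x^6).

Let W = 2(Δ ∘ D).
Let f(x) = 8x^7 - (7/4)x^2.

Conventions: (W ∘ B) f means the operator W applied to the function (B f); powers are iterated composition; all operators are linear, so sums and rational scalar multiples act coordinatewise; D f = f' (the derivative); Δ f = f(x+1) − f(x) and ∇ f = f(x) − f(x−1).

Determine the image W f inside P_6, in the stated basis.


D f = 56x^6 - (7/2)x
Δ D f = 336x^5 + 840x^4 + 1120x^3 + 840x^2 + 336x + 105/2
(2(Δ ∘ D)) f = 672x^5 + 1680x^4 + 2240x^3 + 1680x^2 + 672x + 105

the result is g(x) = 672x^5 + 1680x^4 + 2240x^3 + 1680x^2 + 672x + 105


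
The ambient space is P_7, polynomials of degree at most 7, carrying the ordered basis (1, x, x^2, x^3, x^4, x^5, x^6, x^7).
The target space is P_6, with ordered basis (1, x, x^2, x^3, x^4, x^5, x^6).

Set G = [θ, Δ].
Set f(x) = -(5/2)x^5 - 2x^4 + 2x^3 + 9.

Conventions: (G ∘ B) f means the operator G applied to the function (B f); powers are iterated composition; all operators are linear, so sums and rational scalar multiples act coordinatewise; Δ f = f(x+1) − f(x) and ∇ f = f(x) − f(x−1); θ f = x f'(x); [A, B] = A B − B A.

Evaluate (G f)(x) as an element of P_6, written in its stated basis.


g(x) = (25/2)x^4 + 58x^3 + 93x^2 + 62x + 29/2

Δ f = -(25/2)x^4 - 33x^3 - 31x^2 - (29/2)x - 5/2
θ Δ f = -50x^4 - 99x^3 - 62x^2 - (29/2)x
θ f = -(25/2)x^5 - 8x^4 + 6x^3
Δ θ f = -(125/2)x^4 - 157x^3 - 155x^2 - (153/2)x - 29/2
[θ, Δ] f = (25/2)x^4 + 58x^3 + 93x^2 + 62x + 29/2


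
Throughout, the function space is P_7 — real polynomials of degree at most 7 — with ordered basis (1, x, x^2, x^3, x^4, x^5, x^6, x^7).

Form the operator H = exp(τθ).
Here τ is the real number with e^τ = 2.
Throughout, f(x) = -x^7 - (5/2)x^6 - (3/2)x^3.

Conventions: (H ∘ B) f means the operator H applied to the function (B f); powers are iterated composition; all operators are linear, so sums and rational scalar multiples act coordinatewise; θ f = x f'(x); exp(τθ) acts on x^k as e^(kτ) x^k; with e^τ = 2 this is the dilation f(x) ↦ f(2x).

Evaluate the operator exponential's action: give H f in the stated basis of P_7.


exp(τθ) x^k = e^(kτ) x^k; with e^τ = 2 this sends x^k to 2^k x^k
x^3 ↦ 8 x^3
x^6 ↦ 64 x^6
x^7 ↦ 128 x^7
applying this coordinatewise to f: exp(τθ) f = -128x^7 - 160x^6 - 12x^3

the result is g(x) = -128x^7 - 160x^6 - 12x^3
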